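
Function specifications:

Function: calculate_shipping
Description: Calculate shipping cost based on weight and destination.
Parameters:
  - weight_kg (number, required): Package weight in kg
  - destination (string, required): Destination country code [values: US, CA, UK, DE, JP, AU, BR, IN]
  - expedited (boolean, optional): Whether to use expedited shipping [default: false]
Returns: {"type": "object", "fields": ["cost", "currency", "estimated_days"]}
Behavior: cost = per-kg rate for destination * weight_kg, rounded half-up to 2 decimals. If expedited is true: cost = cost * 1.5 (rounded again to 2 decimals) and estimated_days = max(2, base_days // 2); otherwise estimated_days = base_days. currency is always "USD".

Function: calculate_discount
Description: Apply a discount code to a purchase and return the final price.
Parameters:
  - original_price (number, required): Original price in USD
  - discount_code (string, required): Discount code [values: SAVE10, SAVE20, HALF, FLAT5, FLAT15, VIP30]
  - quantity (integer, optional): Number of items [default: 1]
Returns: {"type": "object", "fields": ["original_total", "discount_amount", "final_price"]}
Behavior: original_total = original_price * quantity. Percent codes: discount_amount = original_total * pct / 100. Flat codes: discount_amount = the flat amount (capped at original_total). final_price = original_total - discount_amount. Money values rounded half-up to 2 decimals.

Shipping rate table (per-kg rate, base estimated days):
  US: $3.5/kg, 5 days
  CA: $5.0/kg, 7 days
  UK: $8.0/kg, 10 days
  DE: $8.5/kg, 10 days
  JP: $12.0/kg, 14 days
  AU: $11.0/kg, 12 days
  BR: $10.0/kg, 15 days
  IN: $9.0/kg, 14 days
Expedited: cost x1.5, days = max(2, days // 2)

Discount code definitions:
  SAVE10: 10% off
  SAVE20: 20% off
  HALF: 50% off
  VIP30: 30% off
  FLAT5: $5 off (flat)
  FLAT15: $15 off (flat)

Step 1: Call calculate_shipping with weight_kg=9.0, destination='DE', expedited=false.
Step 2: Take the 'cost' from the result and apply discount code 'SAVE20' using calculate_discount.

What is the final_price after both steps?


Step 1: calculate_shipping(weight_kg=9.0, destination=DE, expedited=false)
  Rate for DE: $8.5/kg, base 10 days
  cost = 8.5 * 9.0 = 76.5 -> 76.50
  expedited not set/false: estimated_days = 10
  -> cost = 76.50 USD
Step 2: calculate_discount(original_price=76.5, discount_code=SAVE20, quantity=1)
  original_total = 76.5 * 1 = 76.50
  SAVE20 = 20% off: discount_amount = 76.50 * 20/100 = 15.3 -> 15.30
  final_price = 76.50 - 15.30 = 61.20
  -> final_price = 61.20
$61.20


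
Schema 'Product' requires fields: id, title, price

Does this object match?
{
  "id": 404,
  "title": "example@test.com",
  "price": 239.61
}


Checking required fields... All present.
Valid - all required fields present


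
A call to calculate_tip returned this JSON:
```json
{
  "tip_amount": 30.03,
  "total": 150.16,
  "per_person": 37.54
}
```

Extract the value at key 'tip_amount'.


30.03


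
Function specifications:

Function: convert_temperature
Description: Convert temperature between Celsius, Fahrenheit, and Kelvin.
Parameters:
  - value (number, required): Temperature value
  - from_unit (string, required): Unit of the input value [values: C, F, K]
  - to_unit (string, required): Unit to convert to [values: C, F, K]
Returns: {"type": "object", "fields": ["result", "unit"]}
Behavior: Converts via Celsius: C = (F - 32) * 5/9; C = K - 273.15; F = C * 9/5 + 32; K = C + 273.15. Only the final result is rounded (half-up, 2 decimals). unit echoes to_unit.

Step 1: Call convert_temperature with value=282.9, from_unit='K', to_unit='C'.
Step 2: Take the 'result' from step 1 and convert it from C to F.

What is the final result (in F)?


Step 1: convert_temperature(value=282.9, from_unit=K, to_unit=C)
  To C: 282.9 - 273.15 = 9.75
  Target is C: 9.75
  Round to 2 decimals: 9.75
  -> result = 9.75 C
Step 2: convert_temperature(value=9.75, from_unit=C, to_unit=F)
  Input already in C: 9.75
  To F: 9.75 * 9/5 + 32 = 49.55
  Round to 2 decimals: 49.55
  -> result = 49.55 F
49.55 F


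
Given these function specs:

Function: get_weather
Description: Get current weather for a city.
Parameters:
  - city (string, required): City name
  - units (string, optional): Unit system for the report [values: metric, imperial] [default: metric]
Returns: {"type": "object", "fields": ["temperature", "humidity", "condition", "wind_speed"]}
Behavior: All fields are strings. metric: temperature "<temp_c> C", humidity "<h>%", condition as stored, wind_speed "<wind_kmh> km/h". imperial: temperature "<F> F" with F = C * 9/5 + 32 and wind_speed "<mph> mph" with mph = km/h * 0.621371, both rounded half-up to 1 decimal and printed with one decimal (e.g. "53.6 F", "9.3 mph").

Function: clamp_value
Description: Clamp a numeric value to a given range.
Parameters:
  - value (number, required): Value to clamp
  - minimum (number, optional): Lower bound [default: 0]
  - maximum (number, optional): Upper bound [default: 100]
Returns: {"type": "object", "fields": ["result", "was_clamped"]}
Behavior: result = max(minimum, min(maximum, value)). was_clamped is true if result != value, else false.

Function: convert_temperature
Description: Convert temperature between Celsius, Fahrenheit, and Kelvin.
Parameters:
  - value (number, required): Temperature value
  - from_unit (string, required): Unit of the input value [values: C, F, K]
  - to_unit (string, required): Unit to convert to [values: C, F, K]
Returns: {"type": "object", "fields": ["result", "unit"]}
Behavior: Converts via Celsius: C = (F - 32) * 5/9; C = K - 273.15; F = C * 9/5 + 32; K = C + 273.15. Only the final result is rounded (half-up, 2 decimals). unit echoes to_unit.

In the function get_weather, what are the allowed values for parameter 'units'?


The get_weather spec declares:
  - units (string, optional): Unit system for the report [values: metric, imperial] [default: metric]
Allowed values:
metric, imperial


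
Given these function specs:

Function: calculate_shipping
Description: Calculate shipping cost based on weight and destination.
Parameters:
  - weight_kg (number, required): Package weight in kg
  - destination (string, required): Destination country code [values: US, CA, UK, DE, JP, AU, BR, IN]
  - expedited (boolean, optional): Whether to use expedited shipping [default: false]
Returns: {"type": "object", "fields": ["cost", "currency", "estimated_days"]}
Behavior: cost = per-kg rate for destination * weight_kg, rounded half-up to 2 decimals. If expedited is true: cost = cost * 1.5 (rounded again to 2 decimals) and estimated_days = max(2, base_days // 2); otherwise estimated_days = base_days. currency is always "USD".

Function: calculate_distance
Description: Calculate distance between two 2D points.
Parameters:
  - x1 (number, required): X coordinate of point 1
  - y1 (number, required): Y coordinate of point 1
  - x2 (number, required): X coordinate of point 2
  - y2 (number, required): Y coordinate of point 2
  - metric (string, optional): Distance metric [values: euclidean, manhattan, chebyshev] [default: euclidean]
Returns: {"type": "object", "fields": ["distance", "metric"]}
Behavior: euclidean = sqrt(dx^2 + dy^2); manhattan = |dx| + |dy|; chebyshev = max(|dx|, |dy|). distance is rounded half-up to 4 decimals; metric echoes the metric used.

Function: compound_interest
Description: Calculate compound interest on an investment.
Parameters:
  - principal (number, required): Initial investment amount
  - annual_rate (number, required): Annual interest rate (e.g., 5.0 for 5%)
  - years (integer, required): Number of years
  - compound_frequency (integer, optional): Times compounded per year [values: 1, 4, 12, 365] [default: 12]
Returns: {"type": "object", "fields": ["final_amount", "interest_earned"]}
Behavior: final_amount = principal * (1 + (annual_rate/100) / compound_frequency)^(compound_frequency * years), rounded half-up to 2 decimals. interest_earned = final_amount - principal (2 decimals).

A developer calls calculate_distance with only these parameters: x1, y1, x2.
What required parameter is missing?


Required parameters: x1, y1, x2, y2
Provided: x1, y1, x2
Missing: y2
y2


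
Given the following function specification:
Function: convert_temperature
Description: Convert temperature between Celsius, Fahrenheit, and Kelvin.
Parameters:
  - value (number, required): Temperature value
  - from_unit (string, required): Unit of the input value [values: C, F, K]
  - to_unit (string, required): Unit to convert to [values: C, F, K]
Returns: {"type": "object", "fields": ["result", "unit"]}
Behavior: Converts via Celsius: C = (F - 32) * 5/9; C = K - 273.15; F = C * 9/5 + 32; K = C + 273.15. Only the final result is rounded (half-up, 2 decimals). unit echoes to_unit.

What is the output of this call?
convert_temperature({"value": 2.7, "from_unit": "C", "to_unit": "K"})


Input already in C: 2.7
To K: 2.7 + 273.15 = 275.85
Round to 2 decimals: 275.85
Output:
{"result": 275.85, "unit": "K"}


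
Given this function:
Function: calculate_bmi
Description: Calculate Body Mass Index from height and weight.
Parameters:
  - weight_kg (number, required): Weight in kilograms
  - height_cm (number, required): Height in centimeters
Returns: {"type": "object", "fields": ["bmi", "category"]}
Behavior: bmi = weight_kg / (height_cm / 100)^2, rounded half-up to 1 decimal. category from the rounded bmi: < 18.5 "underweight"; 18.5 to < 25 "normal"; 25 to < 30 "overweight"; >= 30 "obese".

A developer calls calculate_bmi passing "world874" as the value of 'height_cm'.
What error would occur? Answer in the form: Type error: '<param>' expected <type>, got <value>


Spec: 'height_cm' is declared as number; "world874" is a string.
Type error: 'height_cm' expected number, got "world874"


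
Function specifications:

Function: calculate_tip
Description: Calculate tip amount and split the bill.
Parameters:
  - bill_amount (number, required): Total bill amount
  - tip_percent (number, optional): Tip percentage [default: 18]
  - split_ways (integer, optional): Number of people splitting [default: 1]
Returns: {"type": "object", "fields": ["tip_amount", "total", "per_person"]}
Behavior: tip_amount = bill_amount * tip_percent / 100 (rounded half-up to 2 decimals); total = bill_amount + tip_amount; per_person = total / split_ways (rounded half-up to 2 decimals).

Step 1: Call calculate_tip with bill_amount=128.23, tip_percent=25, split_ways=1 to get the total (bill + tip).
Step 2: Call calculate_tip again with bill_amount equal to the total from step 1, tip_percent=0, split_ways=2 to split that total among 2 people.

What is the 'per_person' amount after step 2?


Step 1: calculate_tip(bill_amount=128.23, tip_percent=25, split_ways=1)
  tip_amount = 128.23 * 25/100 = 32.0575 -> 32.06
  total = 128.23 + 32.06 = 160.29
  per_person = 160.29 / 1 = 160.29 -> 160.29
  -> total = 160.29
Step 2: calculate_tip(bill_amount=160.29, tip_percent=0, split_ways=2)
  tip_amount = 160.29 * 0/100 = 0 -> 0.00
  total = 160.29 + 0.00 = 160.29
  per_person = 160.29 / 2 = 80.145 -> 80.15
  -> per_person = 80.15
$80.15


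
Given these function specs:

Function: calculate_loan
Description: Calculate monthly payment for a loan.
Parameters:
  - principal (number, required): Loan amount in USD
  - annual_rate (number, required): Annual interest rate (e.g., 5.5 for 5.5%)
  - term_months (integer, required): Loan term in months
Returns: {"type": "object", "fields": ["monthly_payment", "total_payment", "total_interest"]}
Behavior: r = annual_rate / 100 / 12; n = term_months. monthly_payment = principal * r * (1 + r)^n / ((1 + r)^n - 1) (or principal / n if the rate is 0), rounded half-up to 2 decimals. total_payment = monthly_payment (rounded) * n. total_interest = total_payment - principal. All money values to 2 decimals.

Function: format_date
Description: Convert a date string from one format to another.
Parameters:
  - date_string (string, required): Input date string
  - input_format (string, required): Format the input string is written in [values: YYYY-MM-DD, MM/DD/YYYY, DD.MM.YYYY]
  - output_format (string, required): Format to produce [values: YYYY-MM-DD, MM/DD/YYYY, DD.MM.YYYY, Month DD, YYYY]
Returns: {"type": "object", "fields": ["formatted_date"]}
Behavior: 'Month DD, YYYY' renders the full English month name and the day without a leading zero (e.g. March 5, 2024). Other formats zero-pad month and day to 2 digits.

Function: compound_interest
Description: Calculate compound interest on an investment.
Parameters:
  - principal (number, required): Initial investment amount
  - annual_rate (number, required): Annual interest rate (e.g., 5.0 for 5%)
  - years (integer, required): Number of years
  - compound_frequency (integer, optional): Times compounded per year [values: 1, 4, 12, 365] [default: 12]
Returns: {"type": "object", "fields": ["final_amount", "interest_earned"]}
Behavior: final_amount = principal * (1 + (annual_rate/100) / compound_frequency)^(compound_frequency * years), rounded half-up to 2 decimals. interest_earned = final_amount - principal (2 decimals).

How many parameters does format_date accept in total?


Parameters of format_date: date_string (required), input_format (required), output_format (required)
Total:
3


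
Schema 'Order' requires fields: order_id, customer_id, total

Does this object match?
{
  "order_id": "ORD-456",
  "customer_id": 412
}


Checking required fields...
Missing: total
Invalid - missing required field 'total'


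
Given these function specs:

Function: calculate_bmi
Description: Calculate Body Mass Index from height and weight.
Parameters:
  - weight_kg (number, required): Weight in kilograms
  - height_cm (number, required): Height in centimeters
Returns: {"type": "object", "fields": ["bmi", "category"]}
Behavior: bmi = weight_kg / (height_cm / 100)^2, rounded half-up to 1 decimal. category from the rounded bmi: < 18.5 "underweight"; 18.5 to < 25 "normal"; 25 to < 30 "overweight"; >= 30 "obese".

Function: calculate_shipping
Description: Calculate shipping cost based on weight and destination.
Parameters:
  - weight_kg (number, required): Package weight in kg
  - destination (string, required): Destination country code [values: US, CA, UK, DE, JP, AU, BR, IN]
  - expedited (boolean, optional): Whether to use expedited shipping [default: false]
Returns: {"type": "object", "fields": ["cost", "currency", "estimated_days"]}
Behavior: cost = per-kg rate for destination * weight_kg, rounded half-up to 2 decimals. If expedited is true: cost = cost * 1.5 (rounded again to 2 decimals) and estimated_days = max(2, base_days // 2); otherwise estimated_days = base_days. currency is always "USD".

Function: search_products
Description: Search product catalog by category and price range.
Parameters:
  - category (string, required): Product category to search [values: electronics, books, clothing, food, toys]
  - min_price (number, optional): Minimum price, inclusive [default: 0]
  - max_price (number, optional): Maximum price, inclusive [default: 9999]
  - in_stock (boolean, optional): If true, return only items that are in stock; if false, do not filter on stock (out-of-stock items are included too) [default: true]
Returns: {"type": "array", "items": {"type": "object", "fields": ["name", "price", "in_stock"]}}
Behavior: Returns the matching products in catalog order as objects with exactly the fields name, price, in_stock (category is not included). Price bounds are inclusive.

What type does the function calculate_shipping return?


The calculate_shipping spec declares Returns: {"type": "object", "fields": ["cost", "currency", "estimated_days"]}
Type:
object


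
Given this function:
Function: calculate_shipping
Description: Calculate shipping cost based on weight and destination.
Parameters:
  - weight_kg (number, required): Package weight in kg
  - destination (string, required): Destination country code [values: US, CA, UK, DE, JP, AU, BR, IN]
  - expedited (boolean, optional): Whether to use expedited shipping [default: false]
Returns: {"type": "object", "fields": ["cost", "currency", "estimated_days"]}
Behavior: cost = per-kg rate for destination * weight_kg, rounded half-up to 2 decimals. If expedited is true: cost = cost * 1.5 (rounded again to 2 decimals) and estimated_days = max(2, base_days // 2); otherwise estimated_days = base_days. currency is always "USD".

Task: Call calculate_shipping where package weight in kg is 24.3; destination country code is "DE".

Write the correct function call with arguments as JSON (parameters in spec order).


Mapping each described value to its parameter name:
  'Package weight in kg' -> weight_kg = 24.3
  'Destination country code' -> destination = "DE"
calculate_shipping({"weight_kg": 24.3, "destination": "DE"})


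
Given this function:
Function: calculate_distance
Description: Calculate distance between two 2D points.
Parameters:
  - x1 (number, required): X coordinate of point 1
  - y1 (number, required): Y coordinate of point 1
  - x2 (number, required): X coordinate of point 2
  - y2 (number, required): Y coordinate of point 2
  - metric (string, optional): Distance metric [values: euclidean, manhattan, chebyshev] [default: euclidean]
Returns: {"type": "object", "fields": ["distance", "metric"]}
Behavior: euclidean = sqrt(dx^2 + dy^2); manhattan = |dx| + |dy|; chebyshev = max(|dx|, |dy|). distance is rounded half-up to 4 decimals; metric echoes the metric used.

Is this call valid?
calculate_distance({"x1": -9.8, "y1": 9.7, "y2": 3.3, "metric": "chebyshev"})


Checking required parameters...
Missing required parameter: x2
Invalid - missing required parameter 'x2'


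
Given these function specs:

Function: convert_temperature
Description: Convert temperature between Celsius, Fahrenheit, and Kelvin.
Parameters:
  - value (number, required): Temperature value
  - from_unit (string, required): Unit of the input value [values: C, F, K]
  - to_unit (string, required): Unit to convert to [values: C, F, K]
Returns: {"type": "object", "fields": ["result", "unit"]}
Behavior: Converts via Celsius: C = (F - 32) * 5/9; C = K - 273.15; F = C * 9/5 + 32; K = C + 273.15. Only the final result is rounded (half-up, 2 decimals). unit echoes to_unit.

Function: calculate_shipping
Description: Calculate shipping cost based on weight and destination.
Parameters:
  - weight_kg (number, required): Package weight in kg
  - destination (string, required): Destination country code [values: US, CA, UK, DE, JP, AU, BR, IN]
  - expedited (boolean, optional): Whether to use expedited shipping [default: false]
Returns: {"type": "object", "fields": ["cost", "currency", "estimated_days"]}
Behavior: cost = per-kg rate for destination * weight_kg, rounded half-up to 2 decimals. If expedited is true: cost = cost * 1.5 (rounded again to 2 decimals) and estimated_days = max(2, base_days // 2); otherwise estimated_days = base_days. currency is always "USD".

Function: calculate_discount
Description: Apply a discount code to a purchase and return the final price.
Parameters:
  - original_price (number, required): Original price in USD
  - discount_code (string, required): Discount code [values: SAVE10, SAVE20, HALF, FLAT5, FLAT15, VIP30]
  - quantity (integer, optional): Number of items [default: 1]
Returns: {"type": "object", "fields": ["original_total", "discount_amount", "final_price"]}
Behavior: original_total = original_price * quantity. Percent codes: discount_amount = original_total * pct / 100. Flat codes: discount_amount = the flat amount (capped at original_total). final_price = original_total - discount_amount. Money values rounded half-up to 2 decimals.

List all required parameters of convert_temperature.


Parameters of convert_temperature and their required/optional flag:
  value: required
  from_unit: required
  to_unit: required
from_unit, to_unit, value


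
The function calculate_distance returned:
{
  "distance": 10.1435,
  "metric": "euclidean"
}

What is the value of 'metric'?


euclidean


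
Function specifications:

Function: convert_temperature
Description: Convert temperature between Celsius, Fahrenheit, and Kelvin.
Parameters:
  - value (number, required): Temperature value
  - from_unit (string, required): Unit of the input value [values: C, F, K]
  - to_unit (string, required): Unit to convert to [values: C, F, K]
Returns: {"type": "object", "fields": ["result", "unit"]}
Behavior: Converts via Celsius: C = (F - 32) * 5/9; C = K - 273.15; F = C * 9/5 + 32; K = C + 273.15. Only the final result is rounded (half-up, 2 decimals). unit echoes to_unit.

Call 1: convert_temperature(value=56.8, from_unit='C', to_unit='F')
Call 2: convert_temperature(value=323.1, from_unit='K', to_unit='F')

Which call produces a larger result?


Call 1:
  Input already in C: 56.8
  To F: 56.8 * 9/5 + 32 = 134.24
  Round to 2 decimals: 134.24
  -> 134.24 F
Call 2:
  To C: 323.1 - 273.15 = 49.95
  To F: 49.95 * 9/5 + 32 = 121.91
  Round to 2 decimals: 121.91
  -> 121.91 F
Call 1 (134.24 F)


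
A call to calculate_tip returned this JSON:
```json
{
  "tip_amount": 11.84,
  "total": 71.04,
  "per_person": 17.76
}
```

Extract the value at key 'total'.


71.04


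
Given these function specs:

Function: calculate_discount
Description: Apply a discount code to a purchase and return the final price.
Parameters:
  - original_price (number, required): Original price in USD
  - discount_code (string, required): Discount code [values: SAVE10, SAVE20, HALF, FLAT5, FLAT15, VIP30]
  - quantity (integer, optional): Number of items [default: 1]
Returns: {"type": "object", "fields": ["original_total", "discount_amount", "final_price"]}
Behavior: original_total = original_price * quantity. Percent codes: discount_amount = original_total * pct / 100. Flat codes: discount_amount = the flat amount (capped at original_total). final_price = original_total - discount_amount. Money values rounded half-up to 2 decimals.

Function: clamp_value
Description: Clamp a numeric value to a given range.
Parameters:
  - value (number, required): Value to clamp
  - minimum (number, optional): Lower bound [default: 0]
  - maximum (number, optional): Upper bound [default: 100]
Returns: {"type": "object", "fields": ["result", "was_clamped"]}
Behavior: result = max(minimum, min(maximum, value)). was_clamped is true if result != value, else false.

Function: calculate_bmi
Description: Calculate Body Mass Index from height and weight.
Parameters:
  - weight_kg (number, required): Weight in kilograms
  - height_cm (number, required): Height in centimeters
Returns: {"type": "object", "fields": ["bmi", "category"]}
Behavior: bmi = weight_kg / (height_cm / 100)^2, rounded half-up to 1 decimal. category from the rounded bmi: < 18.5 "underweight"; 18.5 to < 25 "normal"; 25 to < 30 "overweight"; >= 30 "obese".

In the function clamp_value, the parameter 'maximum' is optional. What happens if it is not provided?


The clamp_value spec declares:
  - maximum (number, optional): Upper bound [default: 100]
It defaults to 100


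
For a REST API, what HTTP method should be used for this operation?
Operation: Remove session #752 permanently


GET = read, POST = create, PUT = update/replace, DELETE = remove
This operation is a removal.
DELETE


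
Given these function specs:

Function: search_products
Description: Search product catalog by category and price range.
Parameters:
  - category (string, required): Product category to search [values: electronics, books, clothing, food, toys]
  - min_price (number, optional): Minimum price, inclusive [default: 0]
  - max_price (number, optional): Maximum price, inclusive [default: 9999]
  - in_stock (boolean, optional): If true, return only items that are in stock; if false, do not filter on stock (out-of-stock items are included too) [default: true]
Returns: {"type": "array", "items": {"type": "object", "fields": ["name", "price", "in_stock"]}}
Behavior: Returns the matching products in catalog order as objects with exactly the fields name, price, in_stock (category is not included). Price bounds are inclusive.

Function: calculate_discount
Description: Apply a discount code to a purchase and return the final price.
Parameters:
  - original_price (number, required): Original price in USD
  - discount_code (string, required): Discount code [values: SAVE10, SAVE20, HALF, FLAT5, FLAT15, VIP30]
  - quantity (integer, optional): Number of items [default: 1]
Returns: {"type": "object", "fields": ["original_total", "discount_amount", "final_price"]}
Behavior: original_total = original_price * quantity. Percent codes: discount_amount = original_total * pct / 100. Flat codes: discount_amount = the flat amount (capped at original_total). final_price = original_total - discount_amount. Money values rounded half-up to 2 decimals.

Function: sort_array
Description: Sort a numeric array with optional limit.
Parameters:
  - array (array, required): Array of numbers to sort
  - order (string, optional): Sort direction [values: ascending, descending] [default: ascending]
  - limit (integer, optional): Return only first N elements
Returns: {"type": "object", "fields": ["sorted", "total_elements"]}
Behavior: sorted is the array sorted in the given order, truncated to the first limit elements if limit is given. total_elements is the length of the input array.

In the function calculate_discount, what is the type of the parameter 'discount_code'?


The calculate_discount spec declares:
  - discount_code (string, required): Discount code [values: SAVE10, SAVE20, HALF, FLAT5, FLAT15, VIP30]
Type:
string


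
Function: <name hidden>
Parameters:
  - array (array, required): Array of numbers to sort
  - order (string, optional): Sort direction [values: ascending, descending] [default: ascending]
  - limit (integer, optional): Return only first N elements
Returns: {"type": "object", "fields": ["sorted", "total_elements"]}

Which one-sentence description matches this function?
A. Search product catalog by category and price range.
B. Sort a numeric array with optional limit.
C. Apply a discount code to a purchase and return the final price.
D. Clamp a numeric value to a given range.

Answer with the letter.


Parameters array, order, limit and return ["sorted", "total_elements"] fit: Sort a numeric array with optional limit.
B


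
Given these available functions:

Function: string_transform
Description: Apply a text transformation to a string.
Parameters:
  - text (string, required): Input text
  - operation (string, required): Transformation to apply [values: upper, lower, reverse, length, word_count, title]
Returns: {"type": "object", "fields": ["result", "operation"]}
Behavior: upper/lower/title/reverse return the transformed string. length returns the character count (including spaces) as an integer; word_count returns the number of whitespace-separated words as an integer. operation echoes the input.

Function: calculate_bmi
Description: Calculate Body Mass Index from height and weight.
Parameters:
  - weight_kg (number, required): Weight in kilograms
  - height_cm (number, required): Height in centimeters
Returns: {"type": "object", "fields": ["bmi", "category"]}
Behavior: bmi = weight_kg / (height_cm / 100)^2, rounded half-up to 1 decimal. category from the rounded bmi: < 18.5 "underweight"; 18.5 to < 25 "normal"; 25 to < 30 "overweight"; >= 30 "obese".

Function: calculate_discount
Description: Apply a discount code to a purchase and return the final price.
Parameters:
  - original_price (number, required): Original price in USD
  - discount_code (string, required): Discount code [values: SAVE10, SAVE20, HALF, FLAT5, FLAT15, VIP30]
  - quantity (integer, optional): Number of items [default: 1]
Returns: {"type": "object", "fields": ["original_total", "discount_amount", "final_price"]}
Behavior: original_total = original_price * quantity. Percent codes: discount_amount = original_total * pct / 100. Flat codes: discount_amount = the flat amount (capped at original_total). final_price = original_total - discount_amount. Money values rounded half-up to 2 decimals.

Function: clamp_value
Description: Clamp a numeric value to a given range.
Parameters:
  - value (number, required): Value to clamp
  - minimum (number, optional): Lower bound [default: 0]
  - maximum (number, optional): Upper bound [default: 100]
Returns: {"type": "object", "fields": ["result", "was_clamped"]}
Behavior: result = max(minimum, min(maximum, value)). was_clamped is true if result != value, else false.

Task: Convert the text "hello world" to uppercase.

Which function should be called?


The task needs a function whose description is: Apply a text transformation to a string.
string_transform


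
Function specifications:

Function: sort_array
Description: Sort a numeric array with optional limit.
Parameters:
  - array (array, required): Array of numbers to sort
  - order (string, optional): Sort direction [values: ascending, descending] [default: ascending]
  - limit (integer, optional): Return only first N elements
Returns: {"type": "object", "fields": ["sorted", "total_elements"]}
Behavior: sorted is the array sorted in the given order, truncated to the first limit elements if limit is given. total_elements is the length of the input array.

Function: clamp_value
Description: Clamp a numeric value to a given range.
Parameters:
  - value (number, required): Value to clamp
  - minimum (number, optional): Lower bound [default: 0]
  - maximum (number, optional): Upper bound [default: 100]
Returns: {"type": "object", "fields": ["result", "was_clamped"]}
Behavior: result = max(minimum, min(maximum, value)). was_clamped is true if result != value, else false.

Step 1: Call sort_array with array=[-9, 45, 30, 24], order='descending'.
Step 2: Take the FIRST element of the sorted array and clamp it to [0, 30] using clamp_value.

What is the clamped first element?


Step 1: sort_array(order=descending)
  sorted: [45, 30, 24, -9]
  -> first element = 45
Step 2: clamp_value(value=45, minimum=0, maximum=30)
  result = max(0, min(30, 45)) = max(0, 30) = 30
  was_clamped = (30 != 45) = true
  -> result = 30
30


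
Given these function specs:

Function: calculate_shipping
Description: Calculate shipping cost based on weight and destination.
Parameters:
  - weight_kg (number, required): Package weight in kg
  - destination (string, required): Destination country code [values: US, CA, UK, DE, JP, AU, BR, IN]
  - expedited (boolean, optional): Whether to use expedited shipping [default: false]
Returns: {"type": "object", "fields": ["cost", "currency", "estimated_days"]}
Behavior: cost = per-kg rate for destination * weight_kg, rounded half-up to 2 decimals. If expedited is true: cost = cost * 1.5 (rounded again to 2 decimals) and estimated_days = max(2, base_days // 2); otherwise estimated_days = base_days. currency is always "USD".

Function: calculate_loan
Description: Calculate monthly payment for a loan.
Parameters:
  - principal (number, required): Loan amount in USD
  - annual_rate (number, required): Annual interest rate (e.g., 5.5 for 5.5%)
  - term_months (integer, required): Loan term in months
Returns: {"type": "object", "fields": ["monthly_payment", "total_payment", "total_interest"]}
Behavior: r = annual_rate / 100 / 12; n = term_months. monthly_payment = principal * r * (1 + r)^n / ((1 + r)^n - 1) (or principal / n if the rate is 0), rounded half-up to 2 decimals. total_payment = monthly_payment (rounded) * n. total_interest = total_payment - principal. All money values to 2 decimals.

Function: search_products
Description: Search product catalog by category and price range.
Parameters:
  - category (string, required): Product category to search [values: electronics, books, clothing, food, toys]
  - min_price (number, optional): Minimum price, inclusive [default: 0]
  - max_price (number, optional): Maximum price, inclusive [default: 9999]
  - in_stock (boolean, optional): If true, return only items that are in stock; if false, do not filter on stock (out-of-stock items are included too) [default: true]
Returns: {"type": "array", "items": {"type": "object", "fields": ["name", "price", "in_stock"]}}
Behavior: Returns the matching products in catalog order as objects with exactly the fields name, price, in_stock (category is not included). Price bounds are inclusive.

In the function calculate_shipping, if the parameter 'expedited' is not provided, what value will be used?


The calculate_shipping spec declares:
  - expedited (boolean, optional): Whether to use expedited shipping [default: false]
Default:
false


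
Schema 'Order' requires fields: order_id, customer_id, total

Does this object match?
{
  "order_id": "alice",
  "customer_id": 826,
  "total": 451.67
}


Checking required fields... All present.
Valid - all required fields present


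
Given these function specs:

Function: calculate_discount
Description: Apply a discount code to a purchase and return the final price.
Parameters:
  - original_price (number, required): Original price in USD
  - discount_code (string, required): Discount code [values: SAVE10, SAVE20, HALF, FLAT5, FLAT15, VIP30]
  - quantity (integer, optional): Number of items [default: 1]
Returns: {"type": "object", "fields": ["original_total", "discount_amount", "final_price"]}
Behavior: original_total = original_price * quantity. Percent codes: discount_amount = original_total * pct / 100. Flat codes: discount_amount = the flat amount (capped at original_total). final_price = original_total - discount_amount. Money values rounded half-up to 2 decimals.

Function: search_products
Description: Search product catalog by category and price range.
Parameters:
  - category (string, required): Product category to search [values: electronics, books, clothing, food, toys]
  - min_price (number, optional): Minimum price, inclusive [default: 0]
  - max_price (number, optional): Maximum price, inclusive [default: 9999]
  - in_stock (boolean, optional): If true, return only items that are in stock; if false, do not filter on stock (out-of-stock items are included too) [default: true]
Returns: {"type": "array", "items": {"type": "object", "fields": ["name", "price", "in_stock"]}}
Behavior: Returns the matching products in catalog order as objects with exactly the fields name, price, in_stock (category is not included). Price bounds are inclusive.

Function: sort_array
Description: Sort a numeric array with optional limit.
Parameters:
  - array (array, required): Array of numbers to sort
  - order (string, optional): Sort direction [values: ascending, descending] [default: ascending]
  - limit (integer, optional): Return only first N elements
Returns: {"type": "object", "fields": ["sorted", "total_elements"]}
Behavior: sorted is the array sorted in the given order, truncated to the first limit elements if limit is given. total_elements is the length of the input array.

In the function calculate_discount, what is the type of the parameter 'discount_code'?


The calculate_discount spec declares:
  - discount_code (string, required): Discount code [values: SAVE10, SAVE20, HALF, FLAT5, FLAT15, VIP30]
Type:
string


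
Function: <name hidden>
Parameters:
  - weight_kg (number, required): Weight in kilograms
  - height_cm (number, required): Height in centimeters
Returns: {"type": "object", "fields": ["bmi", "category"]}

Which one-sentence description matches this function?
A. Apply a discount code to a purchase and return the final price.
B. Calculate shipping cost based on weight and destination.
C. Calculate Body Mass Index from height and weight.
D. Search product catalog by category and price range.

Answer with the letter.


Parameters weight_kg, height_cm and return ["bmi", "category"] fit: Calculate Body Mass Index from height and weight.
C


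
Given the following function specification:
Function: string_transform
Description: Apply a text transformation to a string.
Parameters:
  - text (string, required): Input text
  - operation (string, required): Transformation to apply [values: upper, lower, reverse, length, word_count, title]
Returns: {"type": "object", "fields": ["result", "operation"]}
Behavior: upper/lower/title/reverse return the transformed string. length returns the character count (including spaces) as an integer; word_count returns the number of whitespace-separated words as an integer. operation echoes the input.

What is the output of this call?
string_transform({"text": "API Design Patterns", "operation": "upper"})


upper('API Design Patterns') = 'API DESIGN PATTERNS'
Output:
{"result": "API DESIGN PATTERNS", "operation": "upper"}


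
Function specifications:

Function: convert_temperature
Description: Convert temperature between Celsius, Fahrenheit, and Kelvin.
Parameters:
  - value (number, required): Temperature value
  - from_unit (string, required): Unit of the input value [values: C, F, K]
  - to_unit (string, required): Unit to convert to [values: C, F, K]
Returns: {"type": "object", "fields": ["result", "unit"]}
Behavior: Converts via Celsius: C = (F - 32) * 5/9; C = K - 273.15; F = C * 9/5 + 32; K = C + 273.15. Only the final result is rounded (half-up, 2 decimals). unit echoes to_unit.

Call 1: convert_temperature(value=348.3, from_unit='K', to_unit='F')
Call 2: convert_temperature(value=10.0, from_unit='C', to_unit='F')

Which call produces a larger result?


Call 1:
  To C: 348.3 - 273.15 = 75.15
  To F: 75.15 * 9/5 + 32 = 167.27
  Round to 2 decimals: 167.27
  -> 167.27 F
Call 2:
  Input already in C: 10
  To F: 10 * 9/5 + 32 = 50
  Round to 2 decimals: 50.0
  -> 50.0 F
Call 1 (167.27 F)


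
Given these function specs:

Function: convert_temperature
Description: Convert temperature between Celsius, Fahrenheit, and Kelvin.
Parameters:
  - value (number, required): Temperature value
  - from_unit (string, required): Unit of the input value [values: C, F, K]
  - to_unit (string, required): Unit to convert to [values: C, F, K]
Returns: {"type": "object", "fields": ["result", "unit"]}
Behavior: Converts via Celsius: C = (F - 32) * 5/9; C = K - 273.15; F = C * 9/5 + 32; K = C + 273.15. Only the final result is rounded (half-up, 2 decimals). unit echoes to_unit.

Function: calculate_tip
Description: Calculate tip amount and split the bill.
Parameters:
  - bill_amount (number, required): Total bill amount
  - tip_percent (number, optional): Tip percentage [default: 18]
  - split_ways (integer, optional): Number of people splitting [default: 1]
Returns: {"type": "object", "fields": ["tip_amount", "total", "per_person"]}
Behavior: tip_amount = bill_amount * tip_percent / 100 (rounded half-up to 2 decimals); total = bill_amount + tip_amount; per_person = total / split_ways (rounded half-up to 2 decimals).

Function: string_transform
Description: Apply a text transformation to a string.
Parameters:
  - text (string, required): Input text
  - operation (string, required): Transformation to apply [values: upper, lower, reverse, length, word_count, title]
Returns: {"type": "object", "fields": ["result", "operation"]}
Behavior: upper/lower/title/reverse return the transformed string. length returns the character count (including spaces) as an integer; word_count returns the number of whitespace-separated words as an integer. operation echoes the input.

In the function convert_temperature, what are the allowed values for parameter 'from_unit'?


The convert_temperature spec declares:
  - from_unit (string, required): Unit of the input value [values: C, F, K]
Allowed values:
C, F, K


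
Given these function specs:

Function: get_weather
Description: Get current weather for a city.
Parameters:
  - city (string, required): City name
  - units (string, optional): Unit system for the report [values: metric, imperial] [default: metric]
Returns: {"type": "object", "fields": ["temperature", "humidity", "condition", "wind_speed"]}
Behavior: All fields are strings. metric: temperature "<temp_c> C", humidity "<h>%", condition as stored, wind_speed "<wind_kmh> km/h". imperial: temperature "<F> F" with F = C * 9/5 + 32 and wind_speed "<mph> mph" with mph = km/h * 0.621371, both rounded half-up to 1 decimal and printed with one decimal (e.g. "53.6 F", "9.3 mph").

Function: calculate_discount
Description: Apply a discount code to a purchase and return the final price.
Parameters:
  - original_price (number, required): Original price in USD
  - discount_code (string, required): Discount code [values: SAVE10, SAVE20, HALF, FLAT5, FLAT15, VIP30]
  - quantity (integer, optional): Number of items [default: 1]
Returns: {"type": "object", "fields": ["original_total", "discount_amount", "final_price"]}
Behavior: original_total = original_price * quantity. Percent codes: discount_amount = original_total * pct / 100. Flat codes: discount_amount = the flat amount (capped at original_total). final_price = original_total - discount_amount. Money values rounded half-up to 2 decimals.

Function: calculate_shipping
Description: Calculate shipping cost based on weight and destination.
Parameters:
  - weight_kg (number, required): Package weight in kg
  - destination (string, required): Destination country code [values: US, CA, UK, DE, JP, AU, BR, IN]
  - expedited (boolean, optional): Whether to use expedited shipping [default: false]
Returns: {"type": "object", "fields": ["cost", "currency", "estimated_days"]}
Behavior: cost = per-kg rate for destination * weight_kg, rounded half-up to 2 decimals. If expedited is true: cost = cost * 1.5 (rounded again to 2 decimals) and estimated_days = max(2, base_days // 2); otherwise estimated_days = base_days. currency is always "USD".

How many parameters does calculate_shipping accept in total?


Parameters of calculate_shipping: weight_kg (required), destination (required), expedited (optional)
Total:
3
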